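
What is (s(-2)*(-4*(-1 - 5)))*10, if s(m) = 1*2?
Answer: 480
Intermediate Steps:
s(m) = 2
(s(-2)*(-4*(-1 - 5)))*10 = (2*(-4*(-1 - 5)))*10 = (2*(-4*(-6)))*10 = (2*24)*10 = 48*10 = 480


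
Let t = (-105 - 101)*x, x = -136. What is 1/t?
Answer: 1/28016 ≈ 3.5694e-5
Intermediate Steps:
t = 28016 (t = (-105 - 101)*(-136) = -206*(-136) = 28016)
1/t = 1/28016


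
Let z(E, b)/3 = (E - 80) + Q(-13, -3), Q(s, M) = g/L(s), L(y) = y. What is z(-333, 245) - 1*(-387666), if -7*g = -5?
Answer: 35164842/91 ≈ 3.8643e+5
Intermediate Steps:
g = 5/7 (g = -⅐*(-5) = 5/7 ≈ 0.71429)
Q(s, M) = 5/(7*s)
z(E, b) = -21855/91 + 3*E (z(E, b) = 3*((E - 80) + (5/7)/(-13)) = 3*((-80 + E) + (5/7)*(-1/13)) = 3*((-80 + E) - 5/91) = 3*(-7285/91 + E) = -21855/91 + 3*E)
z(-333, 245) - 1*(-387666) = (-21855/91 + 3*(-333)) - 1*(-387666) = (-21855/91 - 999) + 387666 = -112764/91 + 387666 = 35164842/91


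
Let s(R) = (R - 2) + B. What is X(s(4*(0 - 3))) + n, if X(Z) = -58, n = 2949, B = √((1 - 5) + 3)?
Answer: 2891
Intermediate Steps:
B = I (B = √(-4 + 3) = √(-1) = I ≈ 1.0*I)
s(R) = -2 + I + R (s(R) = (R - 2) + I = (-2 + R) + I = -2 + I + R)
X(s(4*(0 - 3))) + n = -58 + 2949 = 2891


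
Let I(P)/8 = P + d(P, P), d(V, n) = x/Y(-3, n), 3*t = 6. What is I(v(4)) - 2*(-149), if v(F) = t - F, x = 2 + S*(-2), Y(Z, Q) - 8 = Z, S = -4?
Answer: 298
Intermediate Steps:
t = 2 (t = (⅓)*6 = 2)
Y(Z, Q) = 8 + Z
x = 10 (x = 2 - 4*(-2) = 2 + 8 = 10)
v(F) = 2 - F
d(V, n) = 2 (d(V, n) = 10/(8 - 3) = 10/5 = 10*(⅕) = 2)
I(P) = 16 + 8*P (I(P) = 8*(P + 2) = 8*(2 + P) = 16 + 8*P)
I(v(4)) - 2*(-149) = (16 + 8*(2 - 1*4)) - 2*(-149) = (16 + 8*(2 - 4)) + 298 = (16 + 8*(-2)) + 298 = (16 - 16) + 298 = 0 + 298 = 298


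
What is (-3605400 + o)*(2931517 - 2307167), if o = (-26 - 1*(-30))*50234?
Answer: -2125577098400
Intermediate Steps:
o = 200936 (o = (-26 + 30)*50234 = 4*50234 = 200936)
(-3605400 + o)*(2931517 - 2307167) = (-3605400 + 200936)*(2931517 - 2307167) = -3404464*624350 = -2125577098400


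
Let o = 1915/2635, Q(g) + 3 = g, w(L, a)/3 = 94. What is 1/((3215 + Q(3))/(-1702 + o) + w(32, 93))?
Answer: 896571/251138717 ≈ 0.0035700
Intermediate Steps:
w(L, a) = 282 (w(L, a) = 3*94 = 282)
Q(g) = -3 + g
o = 383/527 (o = 1915*(1/2635) = 383/527 ≈ 0.72676)
1/((3215 + Q(3))/(-1702 + o) + w(32, 93)) = 1/((3215 + (-3 + 3))/(-1702 + 383/527) + 282) = 1/((3215 + 0)/(-896571/527) + 282) = 1/(3215*(-527/896571) + 282) = 1/(-1694305/896571 + 282) = 1/(251138717/896571) = 896571/251138717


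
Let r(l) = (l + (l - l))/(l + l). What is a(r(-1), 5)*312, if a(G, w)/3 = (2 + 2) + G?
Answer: 4212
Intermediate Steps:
r(l) = ½ (r(l) = (l + 0)/((2*l)) = l*(1/(2*l)) = ½)
a(G, w) = 12 + 3*G (a(G, w) = 3*((2 + 2) + G) = 3*(4 + G) = 12 + 3*G)
a(r(-1), 5)*312 = (12 + 3*(½))*312 = (12 + 3/2)*312 = (27/2)*312 = 4212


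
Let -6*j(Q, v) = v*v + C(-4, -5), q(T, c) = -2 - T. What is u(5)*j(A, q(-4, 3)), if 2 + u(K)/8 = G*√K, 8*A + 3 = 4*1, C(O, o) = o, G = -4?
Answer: -8/3 - 16*√5/3 ≈ -14.592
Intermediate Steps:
A = ⅛ (A = -3/8 + (4*1)/8 = -3/8 + (⅛)*4 = -3/8 + ½ = ⅛ ≈ 0.12500)
j(Q, v) = ⅚ - v²/6 (j(Q, v) = -(v*v - 5)/6 = -(v² - 5)/6 = -(-5 + v²)/6 = ⅚ - v²/6)
u(K) = -16 - 32*√K (u(K) = -16 + 8*(-4*√K) = -16 - 32*√K)
u(5)*j(A, q(-4, 3)) = (-16 - 32*√5)*(⅚ - (-2 - 1*(-4))²/6) = (-16 - 32*√5)*(⅚ - (-2 + 4)²/6) = (-16 - 32*√5)*(⅚ - ⅙*2²) = (-16 - 32*√5)*(⅚ - ⅙*4) = (-16 - 32*√5)*(⅚ - ⅔) = (-16 - 32*√5)*(⅙) = -8/3 - 16*√5/3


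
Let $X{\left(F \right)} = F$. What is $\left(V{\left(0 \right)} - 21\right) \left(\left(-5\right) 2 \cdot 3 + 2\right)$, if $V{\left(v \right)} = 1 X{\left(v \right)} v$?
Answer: $588$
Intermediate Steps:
$V{\left(v \right)} = v^{2}$ ($V{\left(v \right)} = 1 v v = v v = v^{2}$)
$\left(V{\left(0 \right)} - 21\right) \left(\left(-5\right) 2 \cdot 3 + 2\right) = \left(0^{2} - 21\right) \left(\left(-5\right) 2 \cdot 3 + 2\right) = \left(0 - 21\right) \left(\left(-10\right) 3 + 2\right) = \left(0 - 21\right) \left(-30 + 2\right) = \left(-21\right) \left(-28\right) = 588$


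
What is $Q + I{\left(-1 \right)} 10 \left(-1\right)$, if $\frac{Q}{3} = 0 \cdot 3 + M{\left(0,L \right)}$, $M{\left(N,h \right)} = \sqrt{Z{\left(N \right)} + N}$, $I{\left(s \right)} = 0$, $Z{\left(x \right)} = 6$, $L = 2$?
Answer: $3 \sqrt{6} \approx 7.3485$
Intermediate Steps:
$M{\left(N,h \right)} = \sqrt{6 + N}$
$Q = 3 \sqrt{6}$ ($Q = 3 \left(0 \cdot 3 + \sqrt{6 + 0}\right) = 3 \left(0 + \sqrt{6}\right) = 3 \sqrt{6} \approx 7.3485$)
$Q + I{\left(-1 \right)} 10 \left(-1\right) = 3 \sqrt{6} + 0 \cdot 10 \left(-1\right) = 3 \sqrt{6} + 0 \left(-10\right) = 3 \sqrt{6} + 0 = 3 \sqrt{6}$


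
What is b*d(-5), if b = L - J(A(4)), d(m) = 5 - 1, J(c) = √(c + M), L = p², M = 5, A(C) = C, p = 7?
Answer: 184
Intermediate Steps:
L = 49 (L = 7² = 49)
J(c) = √(5 + c) (J(c) = √(c + 5) = √(5 + c))
d(m) = 4
b = 46 (b = 49 - √(5 + 4) = 49 - √9 = 49 - 1*3 = 49 - 3 = 46)
b*d(-5) = 46*4 = 184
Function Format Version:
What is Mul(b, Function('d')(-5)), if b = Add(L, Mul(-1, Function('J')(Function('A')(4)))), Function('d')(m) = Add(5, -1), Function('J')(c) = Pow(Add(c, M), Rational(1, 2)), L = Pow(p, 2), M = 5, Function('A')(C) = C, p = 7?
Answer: 184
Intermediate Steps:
L = 49 (L = Pow(7, 2) = 49)
Function('J')(c) = Pow(Add(5, c), Rational(1, 2)) (Function('J')(c) = Pow(Add(c, 5), Rational(1, 2)) = Pow(Add(5, c), Rational(1, 2)))
Function('d')(m) = 4
b = 46 (b = Add(49, Mul(-1, Pow(Add(5, 4), Rational(1, 2)))) = Add(49, Mul(-1, Pow(9, Rational(1, 2)))) = Add(49, Mul(-1, 3)) = Add(49, -3) = 46)
Mul(b, Function('d')(-5)) = Mul(46, 4) = 184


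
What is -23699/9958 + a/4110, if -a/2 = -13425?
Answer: 435819/104942 ≈ 4.1530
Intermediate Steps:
a = 26850 (a = -2*(-13425) = 26850)
-23699/9958 + a/4110 = -23699/9958 + 26850/4110 = -23699*1/9958 + 26850*(1/4110) = -1823/766 + 895/137 = 435819/104942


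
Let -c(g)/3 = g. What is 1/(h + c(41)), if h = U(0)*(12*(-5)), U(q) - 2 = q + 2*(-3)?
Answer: 1/117 ≈ 0.0085470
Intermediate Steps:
c(g) = -3*g
U(q) = -4 + q (U(q) = 2 + (q + 2*(-3)) = 2 + (q - 6) = 2 + (-6 + q) = -4 + q)
h = 240 (h = (-4 + 0)*(12*(-5)) = -4*(-60) = 240)
1/(h + c(41)) = 1/(240 - 3*41) = 1/(240 - 123) = 1/117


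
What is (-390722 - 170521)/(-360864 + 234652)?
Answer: 561243/126212 ≈ 4.4468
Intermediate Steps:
(-390722 - 170521)/(-360864 + 234652) = -561243/(-126212) = -561243*(-1/126212) = 561243/126212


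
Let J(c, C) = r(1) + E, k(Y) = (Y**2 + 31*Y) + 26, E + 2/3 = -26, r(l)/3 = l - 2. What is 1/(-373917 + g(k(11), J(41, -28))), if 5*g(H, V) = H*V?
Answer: -15/5652187 ≈ -2.6538e-6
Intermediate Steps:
r(l) = -6 + 3*l (r(l) = 3*(l - 2) = 3*(-2 + l) = -6 + 3*l)
E = -80/3 (E = -2/3 - 26 = -80/3 ≈ -26.667)
k(Y) = 26 + Y**2 + 31*Y
J(c, C) = -89/3 (J(c, C) = (-6 + 3*1) - 80/3 = (-6 + 3) - 80/3 = -3 - 80/3 = -89/3)
g(H, V) = H*V/5 (g(H, V) = (H*V)/5 = H*V/5)
1/(-373917 + g(k(11), J(41, -28))) = 1/(-373917 + (1/5)*(26 + 11**2 + 31*11)*(-89/3)) = 1/(-373917 + (1/5)*(26 + 121 + 341)*(-89/3)) = 1/(-373917 + (1/5)*488*(-89/3)) = 1/(-373917 - 43432/15) = 1/(-5652187/15) = -15/5652187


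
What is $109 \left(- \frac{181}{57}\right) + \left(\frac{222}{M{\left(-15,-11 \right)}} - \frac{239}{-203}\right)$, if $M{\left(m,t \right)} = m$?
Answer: $- \frac{20813074}{57855} \approx -359.75$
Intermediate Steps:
$109 \left(- \frac{181}{57}\right) + \left(\frac{222}{M{\left(-15,-11 \right)}} - \frac{239}{-203}\right) = 109 \left(- \frac{181}{57}\right) + \left(\frac{222}{-15} - \frac{239}{-203}\right) = 109 \left(\left(-181\right) \frac{1}{57}\right) + \left(222 \left(- \frac{1}{15}\right) - - \frac{239}{203}\right) = 109 \left(- \frac{181}{57}\right) + \left(- \frac{74}{5} + \frac{239}{203}\right) = - \frac{19729}{57} - \frac{13827}{1015} = - \frac{20813074}{57855}$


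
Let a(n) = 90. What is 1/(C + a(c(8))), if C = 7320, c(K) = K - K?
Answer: 1/7410 ≈ 0.00013495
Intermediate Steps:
c(K) = 0 (c(K) = K - K = 0)
1/(C + a(c(8))) = 1/(7320 + 90) = 1/7410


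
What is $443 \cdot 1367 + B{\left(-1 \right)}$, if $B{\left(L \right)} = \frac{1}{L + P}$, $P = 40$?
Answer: $\frac{23617660}{39} \approx 6.0558 \cdot 10^{5}$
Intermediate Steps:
$B{\left(L \right)} = \frac{1}{40 + L}$ ($B{\left(L \right)} = \frac{1}{L + 40} = \frac{1}{40 + L}$)
$443 \cdot 1367 + B{\left(-1 \right)} = 443 \cdot 1367 + \frac{1}{40 - 1} = 605581 + \frac{1}{39} = \frac{23617660}{39}$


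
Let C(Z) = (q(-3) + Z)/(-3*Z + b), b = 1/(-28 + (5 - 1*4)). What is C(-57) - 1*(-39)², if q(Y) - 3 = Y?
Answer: -7022475/4616 ≈ -1521.3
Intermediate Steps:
q(Y) = 3 + Y
b = -1/27 (b = 1/(-28 + (5 - 4)) = 1/(-28 + 1) = 1/(-27) = -1/27 ≈ -0.037037)
C(Z) = Z/(-1/27 - 3*Z) (C(Z) = ((3 - 3) + Z)/(-3*Z - 1/27) = (0 + Z)/(-1/27 - 3*Z) = Z/(-1/27 - 3*Z))
C(-57) - 1*(-39)² = -27*(-57)/(1 + 81*(-57)) - 1*(-39)² = -27*(-57)/(1 - 4617) - 1*1521 = -27*(-57)/(-4616) - 1521 = -27*(-57)*(-1/4616) - 1521 = -1539/4616 - 1521 = -7022475/4616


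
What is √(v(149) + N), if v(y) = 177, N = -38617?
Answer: 62*I*√10 ≈ 196.06*I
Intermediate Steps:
√(v(149) + N) = √(177 - 38617) = √(-38440) = 62*I*√10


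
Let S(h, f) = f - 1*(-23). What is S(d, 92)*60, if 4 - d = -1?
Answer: 6900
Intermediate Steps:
d = 5 (d = 4 - 1*(-1) = 4 + 1 = 5)
S(h, f) = 23 + f (S(h, f) = f + 23 = 23 + f)
S(d, 92)*60 = (23 + 92)*60 = 115*60 = 6900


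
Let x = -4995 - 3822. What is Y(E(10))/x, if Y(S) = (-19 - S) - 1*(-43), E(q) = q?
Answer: -14/8817 ≈ -0.0015878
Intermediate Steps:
Y(S) = 24 - S (Y(S) = (-19 - S) + 43 = 24 - S)
x = -8817
Y(E(10))/x = (24 - 1*10)/(-8817) = (24 - 10)*(-1/8817) = 14*(-1/8817) = -14/8817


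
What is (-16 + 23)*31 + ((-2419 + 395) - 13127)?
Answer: -14934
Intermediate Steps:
(-16 + 23)*31 + ((-2419 + 395) - 13127) = 7*31 + (-2024 - 13127) = 217 - 15151 = -14934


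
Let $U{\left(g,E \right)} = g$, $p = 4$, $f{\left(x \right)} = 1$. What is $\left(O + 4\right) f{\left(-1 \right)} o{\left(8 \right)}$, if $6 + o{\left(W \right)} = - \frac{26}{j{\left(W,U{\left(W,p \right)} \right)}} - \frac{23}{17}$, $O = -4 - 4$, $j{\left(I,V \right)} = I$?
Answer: $\frac{721}{17} \approx 42.412$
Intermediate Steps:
$O = -8$
$o{\left(W \right)} = - \frac{125}{17} - \frac{26}{W}$ ($o{\left(W \right)} = -6 - \left(\frac{23}{17} + \frac{26}{W}\right) = - \frac{125}{17} - \frac{26}{W}$)
$\left(O + 4\right) f{\left(-1 \right)} o{\left(8 \right)} = \left(-8 + 4\right) 1 \left(- \frac{125}{17} - \frac{26}{8}\right) = \left(-4\right) 1 \left(- \frac{125}{17} - \frac{13}{4}\right) = - 4 \left(- \frac{125}{17} - \frac{13}{4}\right) = \left(-4\right) \left(- \frac{721}{68}\right) = \frac{721}{17}$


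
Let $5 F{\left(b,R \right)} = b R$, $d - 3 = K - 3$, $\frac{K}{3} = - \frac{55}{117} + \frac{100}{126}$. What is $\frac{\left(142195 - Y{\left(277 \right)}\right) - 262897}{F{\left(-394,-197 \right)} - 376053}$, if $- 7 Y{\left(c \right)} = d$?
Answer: $\frac{1153306285}{3444858417} \approx 0.33479$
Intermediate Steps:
$K = \frac{265}{273}$ ($K = 3 \left(- \frac{55}{117} + \frac{100}{126}\right) = 3 \left(\left(-55\right) \frac{1}{117} + 100 \cdot \frac{1}{126}\right) = 3 \left(- \frac{55}{117} + \frac{50}{63}\right) = 3 \cdot \frac{265}{819} = \frac{265}{273} \approx 0.9707$)
$d = \frac{265}{273}$ ($d = 3 + \left(\frac{265}{273} - 3\right) = 3 - \frac{554}{273} = \frac{265}{273} \approx 0.9707$)
$Y{\left(c \right)} = - \frac{265}{1911}$ ($Y{\left(c \right)} = \left(- \frac{1}{7}\right) \frac{265}{273} = - \frac{265}{1911}$)
$F{\left(b,R \right)} = \frac{R b}{5}$ ($F{\left(b,R \right)} = \frac{b R}{5} = \frac{R b}{5}$)
$\frac{\left(142195 - Y{\left(277 \right)}\right) - 262897}{F{\left(-394,-197 \right)} - 376053} = \frac{\left(142195 - - \frac{265}{1911}\right) - 262897}{\frac{1}{5} \left(-197\right) \left(-394\right) - 376053} = \frac{\left(142195 + \frac{265}{1911}\right) - 262897}{\frac{77618}{5} - 376053} = \frac{\frac{271734910}{1911} - 262897}{- \frac{1802647}{5}} = \left(- \frac{230661257}{1911}\right) \left(- \frac{5}{1802647}\right) = \frac{1153306285}{3444858417}$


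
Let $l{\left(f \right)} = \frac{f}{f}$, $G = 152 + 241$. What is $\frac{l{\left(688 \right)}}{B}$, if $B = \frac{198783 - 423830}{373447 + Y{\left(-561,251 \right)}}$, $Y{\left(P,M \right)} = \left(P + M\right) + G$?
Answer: $- \frac{373530}{225047} \approx -1.6598$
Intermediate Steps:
$G = 393$
$l{\left(f \right)} = 1$
$Y{\left(P,M \right)} = 393 + M + P$ ($Y{\left(P,M \right)} = \left(P + M\right) + 393 = \left(M + P\right) + 393 = 393 + M + P$)
$B = - \frac{225047}{373530}$ ($B = \frac{198783 - 423830}{373447 + \left(393 + 251 - 561\right)} = - \frac{225047}{373447 + 83} = - \frac{225047}{373530} \approx -0.60249$)
$\frac{l{\left(688 \right)}}{B} = 1 \frac{1}{- \frac{225047}{373530}} = 1 \left(- \frac{373530}{225047}\right) = - \frac{373530}{225047}$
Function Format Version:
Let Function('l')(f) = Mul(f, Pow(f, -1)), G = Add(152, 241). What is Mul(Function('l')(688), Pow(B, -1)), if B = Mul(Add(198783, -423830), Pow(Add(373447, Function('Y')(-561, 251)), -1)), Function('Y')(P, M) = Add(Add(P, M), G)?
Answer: Rational(-373530, 225047) ≈ -1.6598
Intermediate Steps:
G = 393
Function('l')(f) = 1
Function('Y')(P, M) = Add(393, M, P) (Function('Y')(P, M) = Add(Add(P, M), 393) = Add(Add(M, P), 393) = Add(393, M, P))
B = Rational(-225047, 373530) (B = Mul(Add(198783, -423830), Pow(Add(373447, Add(393, 251, -561)), -1)) = Mul(-225047, Pow(Add(373447, 83), -1)) = Mul(-225047, Pow(373530, -1)) = Mul(-225047, Rational(1, 373530)) = Rational(-225047, 373530) ≈ -0.60249)
Mul(Function('l')(688), Pow(B, -1)) = Mul(1, Pow(Rational(-225047, 373530), -1)) = Mul(1, Rational(-373530, 225047)) = Rational(-373530, 225047)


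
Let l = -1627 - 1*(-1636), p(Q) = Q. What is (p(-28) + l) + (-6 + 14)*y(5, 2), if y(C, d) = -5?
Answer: -59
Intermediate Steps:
l = 9 (l = -1627 + 1636 = 9)
(p(-28) + l) + (-6 + 14)*y(5, 2) = (-28 + 9) + (-6 + 14)*(-5) = -19 + 8*(-5) = -19 - 40 = -59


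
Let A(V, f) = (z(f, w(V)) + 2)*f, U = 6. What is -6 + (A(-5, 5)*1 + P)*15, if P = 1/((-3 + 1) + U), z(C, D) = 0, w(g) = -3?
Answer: 591/4 ≈ 147.75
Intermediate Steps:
A(V, f) = 2*f (A(V, f) = (0 + 2)*f = 2*f)
P = ¼ (P = 1/((-3 + 1) + 6) = 1/(-2 + 6) = 1/4 = ¼ ≈ 0.25000)
-6 + (A(-5, 5)*1 + P)*15 = -6 + ((2*5)*1 + ¼)*15 = -6 + (10*1 + ¼)*15 = -6 + (10 + ¼)*15 = -6 + (41/4)*15 = -6 + 615/4 = 591/4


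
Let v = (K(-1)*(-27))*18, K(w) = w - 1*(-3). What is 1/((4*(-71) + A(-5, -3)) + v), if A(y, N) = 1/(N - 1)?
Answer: -4/5025 ≈ -0.00079602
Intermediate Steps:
K(w) = 3 + w (K(w) = w + 3 = 3 + w)
A(y, N) = 1/(-1 + N)
v = -972 (v = ((3 - 1)*(-27))*18 = (2*(-27))*18 = -54*18 = -972)
1/((4*(-71) + A(-5, -3)) + v) = 1/((4*(-71) + 1/(-1 - 3)) - 972) = 1/((-284 + 1/(-4)) - 972) = 1/((-284 - ¼) - 972) = 1/(-1137/4 - 972) = 1/(-5025/4) = -4/5025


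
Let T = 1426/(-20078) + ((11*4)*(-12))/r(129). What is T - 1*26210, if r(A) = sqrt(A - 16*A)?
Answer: -263122903/10039 + 176*I*sqrt(215)/215 ≈ -26210.0 + 12.003*I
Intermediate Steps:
r(A) = sqrt(15)*sqrt(-A) (r(A) = sqrt(A - 16*A) = sqrt(-15*A) = sqrt(15)*sqrt(-A))
T = -713/10039 + 176*I*sqrt(215)/215 (T = 1426/(-20078) + ((11*4)*(-12))/((sqrt(15)*sqrt(-1*129))) = 1426*(-1/20078) + (44*(-12))/((sqrt(15)*sqrt(-129))) = -713/10039 - 528*(-I*sqrt(215)/645) = -713/10039 - (-176)*I*sqrt(215)/215 = -713/10039 + 176*I*sqrt(215)/215 ≈ -0.071023 + 12.003*I)
T - 1*26210 = (-713/10039 + 176*I*sqrt(215)/215) - 1*26210 = (-713/10039 + 176*I*sqrt(215)/215) - 26210 = -263122903/10039 + 176*I*sqrt(215)/215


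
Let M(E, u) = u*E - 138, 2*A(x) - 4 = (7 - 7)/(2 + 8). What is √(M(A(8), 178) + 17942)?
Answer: 4*√1135 ≈ 134.76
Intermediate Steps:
A(x) = 2 (A(x) = 2 + ((7 - 7)/(2 + 8))/2 = 2 + (0/10)/2 = 2 + (0*(⅒))/2 = 2 + (½)*0 = 2 + 0 = 2)
M(E, u) = -138 + E*u (M(E, u) = E*u - 138 = -138 + E*u)
√(M(A(8), 178) + 17942) = √((-138 + 2*178) + 17942) = √((-138 + 356) + 17942) = √(218 + 17942) = √18160 = 4*√1135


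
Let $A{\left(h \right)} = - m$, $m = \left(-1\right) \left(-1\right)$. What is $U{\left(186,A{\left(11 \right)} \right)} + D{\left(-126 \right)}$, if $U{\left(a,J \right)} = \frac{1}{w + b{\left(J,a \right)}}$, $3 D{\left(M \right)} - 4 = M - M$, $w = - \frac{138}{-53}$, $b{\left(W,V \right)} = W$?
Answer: $\frac{499}{255} \approx 1.9569$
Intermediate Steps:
$w = \frac{138}{53}$ ($w = \left(-138\right) \left(- \frac{1}{53}\right) = \frac{138}{53} \approx 2.6038$)
$m = 1$
$A{\left(h \right)} = -1$ ($A{\left(h \right)} = \left(-1\right) 1 = -1$)
$D{\left(M \right)} = \frac{4}{3}$ ($D{\left(M \right)} = \frac{4}{3} + \frac{M - M}{3} = \frac{4}{3} + \frac{1}{3} \cdot 0 = \frac{4}{3} + 0 = \frac{4}{3}$)
$U{\left(a,J \right)} = \frac{1}{\frac{138}{53} + J}$
$U{\left(186,A{\left(11 \right)} \right)} + D{\left(-126 \right)} = \frac{53}{138 + 53 \left(-1\right)} + \frac{4}{3} = \frac{53}{138 - 53} + \frac{4}{3} = \frac{53}{85} + \frac{4}{3} = \frac{499}{255}$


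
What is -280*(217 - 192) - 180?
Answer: -7180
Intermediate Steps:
-280*(217 - 192) - 180 = -280*25 - 180 = -7000 - 180 = -7180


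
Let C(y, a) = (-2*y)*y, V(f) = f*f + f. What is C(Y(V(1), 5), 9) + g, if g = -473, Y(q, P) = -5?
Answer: -523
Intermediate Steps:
V(f) = f + f² (V(f) = f² + f = f + f²)
C(y, a) = -2*y²
C(Y(V(1), 5), 9) + g = -2*(-5)² - 473 = -2*25 - 473 = -50 - 473 = -523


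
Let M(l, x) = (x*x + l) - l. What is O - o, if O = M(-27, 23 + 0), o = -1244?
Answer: 1773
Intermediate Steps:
M(l, x) = x² (M(l, x) = (x² + l) - l = (l + x²) - l = x²)
O = 529 (O = (23 + 0)² = 23² = 529)
O - o = 529 - 1*(-1244) = 529 + 1244 = 1773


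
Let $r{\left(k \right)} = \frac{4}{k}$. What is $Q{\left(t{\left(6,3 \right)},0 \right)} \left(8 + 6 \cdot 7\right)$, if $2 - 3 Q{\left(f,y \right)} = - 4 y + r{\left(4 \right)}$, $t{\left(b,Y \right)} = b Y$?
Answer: $\frac{50}{3} \approx 16.667$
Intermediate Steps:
$t{\left(b,Y \right)} = Y b$
$Q{\left(f,y \right)} = \frac{1}{3} + \frac{4 y}{3}$ ($Q{\left(f,y \right)} = \frac{2}{3} - \frac{- 4 y + \frac{4}{4}}{3} = \frac{2}{3} - \frac{- 4 y + 4 \cdot \frac{1}{4}}{3} = \frac{2}{3} - \frac{- 4 y + 1}{3} = \frac{2}{3} - \frac{1 - 4 y}{3} = \frac{2}{3} + \left(- \frac{1}{3} + \frac{4 y}{3}\right) = \frac{1}{3} + \frac{4 y}{3}$)
$Q{\left(t{\left(6,3 \right)},0 \right)} \left(8 + 6 \cdot 7\right) = \left(\frac{1}{3} + \frac{4}{3} \cdot 0\right) \left(8 + 6 \cdot 7\right) = \left(\frac{1}{3} + 0\right) \left(8 + 42\right) = \frac{1}{3} \cdot 50 = \frac{50}{3}$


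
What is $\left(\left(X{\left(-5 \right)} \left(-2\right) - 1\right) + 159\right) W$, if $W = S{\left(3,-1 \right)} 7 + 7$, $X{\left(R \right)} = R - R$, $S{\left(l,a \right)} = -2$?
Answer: $-1106$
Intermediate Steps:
$X{\left(R \right)} = 0$
$W = -7$ ($W = \left(-2\right) 7 + 7 = -14 + 7 = -7$)
$\left(\left(X{\left(-5 \right)} \left(-2\right) - 1\right) + 159\right) W = \left(\left(0 \left(-2\right) - 1\right) + 159\right) \left(-7\right) = \left(\left(0 - 1\right) + 159\right) \left(-7\right) = \left(-1 + 159\right) \left(-7\right) = 158 \left(-7\right) = -1106$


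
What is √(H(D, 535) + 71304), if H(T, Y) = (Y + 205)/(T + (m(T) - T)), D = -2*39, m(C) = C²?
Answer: √108453569/39 ≈ 267.03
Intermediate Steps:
D = -78
H(T, Y) = (205 + Y)/T² (H(T, Y) = (Y + 205)/(T + (T² - T)) = (205 + Y)/(T²) = (205 + Y)/T²)
√(H(D, 535) + 71304) = √((205 + 535)/(-78)² + 71304) = √((1/6084)*740 + 71304) = √(185/1521 + 71304) = √(108453569/1521) = √108453569/39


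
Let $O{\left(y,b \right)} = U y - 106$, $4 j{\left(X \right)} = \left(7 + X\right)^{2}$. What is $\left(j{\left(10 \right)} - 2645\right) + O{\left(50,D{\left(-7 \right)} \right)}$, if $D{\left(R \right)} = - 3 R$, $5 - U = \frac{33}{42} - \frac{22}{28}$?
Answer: $- \frac{9715}{4} \approx -2428.8$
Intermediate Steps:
$U = 5$ ($U = 5 - \left(\frac{33}{42} - \frac{22}{28}\right) = 5 - \left(33 \cdot \frac{1}{42} - \frac{11}{14}\right) = 5 - \left(\frac{11}{14} - \frac{11}{14}\right) = 5 - 0 = 5 + 0 = 5$)
$j{\left(X \right)} = \frac{\left(7 + X\right)^{2}}{4}$
$O{\left(y,b \right)} = -106 + 5 y$ ($O{\left(y,b \right)} = 5 y - 106 = -106 + 5 y$)
$\left(j{\left(10 \right)} - 2645\right) + O{\left(50,D{\left(-7 \right)} \right)} = \left(\frac{\left(7 + 10\right)^{2}}{4} - 2645\right) + \left(-106 + 5 \cdot 50\right) = \left(\frac{17^{2}}{4} - 2645\right) + \left(-106 + 250\right) = \left(\frac{1}{4} \cdot 289 - 2645\right) + 144 = \left(\frac{289}{4} - 2645\right) + 144 = - \frac{10291}{4} + 144 = - \frac{9715}{4}$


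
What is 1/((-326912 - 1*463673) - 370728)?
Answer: -1/1161313 ≈ -8.6109e-7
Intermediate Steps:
1/((-326912 - 1*463673) - 370728) = 1/((-326912 - 463673) - 370728) = 1/(-790585 - 370728) = 1/(-1161313) = -1/1161313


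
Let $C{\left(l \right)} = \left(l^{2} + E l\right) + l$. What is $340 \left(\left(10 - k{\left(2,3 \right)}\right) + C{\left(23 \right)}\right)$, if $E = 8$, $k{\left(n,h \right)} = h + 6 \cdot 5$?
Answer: $242420$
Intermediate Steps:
$k{\left(n,h \right)} = 30 + h$ ($k{\left(n,h \right)} = h + 30 = 30 + h$)
$C{\left(l \right)} = l^{2} + 9 l$ ($C{\left(l \right)} = \left(l^{2} + 8 l\right) + l = l^{2} + 9 l$)
$340 \left(\left(10 - k{\left(2,3 \right)}\right) + C{\left(23 \right)}\right) = 340 \left(\left(10 - \left(30 + 3\right)\right) + 23 \left(9 + 23\right)\right) = 340 \left(\left(10 - 33\right) + 23 \cdot 32\right) = 340 \left(\left(10 - 33\right) + 736\right) = 340 \left(-23 + 736\right) = 340 \cdot 713 = 242420$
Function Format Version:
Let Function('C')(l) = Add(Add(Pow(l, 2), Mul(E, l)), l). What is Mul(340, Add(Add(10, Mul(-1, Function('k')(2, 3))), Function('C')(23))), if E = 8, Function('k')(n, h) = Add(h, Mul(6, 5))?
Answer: 242420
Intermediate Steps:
Function('k')(n, h) = Add(30, h) (Function('k')(n, h) = Add(h, 30) = Add(30, h))
Function('C')(l) = Add(Pow(l, 2), Mul(9, l)) (Function('C')(l) = Add(Add(Pow(l, 2), Mul(8, l)), l) = Add(Pow(l, 2), Mul(9, l)))
Mul(340, Add(Add(10, Mul(-1, Function('k')(2, 3))), Function('C')(23))) = Mul(340, Add(Add(10, Mul(-1, Add(30, 3))), Mul(23, Add(9, 23)))) = Mul(340, Add(Add(10, Mul(-1, 33)), Mul(23, 32))) = Mul(340, Add(Add(10, -33), 736)) = Mul(340, Add(-23, 736)) = Mul(340, 713) = 242420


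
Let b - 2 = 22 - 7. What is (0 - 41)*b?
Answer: -697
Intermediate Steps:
b = 17 (b = 2 + (22 - 7) = 2 + 15 = 17)
(0 - 41)*b = (0 - 41)*17 = -41*17 = -697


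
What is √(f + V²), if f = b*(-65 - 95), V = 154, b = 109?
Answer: 2*√1569 ≈ 79.221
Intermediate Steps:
f = -17440 (f = 109*(-65 - 95) = 109*(-160) = -17440)
√(f + V²) = √(-17440 + 154²) = √(-17440 + 23716) = √6276 = 2*√1569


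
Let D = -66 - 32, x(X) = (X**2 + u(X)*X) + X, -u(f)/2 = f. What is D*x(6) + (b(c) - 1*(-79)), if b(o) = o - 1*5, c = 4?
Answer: 3018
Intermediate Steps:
u(f) = -2*f
b(o) = -5 + o (b(o) = o - 5 = -5 + o)
x(X) = X - X**2 (x(X) = (X**2 + (-2*X)*X) + X = (X**2 - 2*X**2) + X = -X**2 + X = X - X**2)
D = -98
D*x(6) + (b(c) - 1*(-79)) = -588*(1 - 1*6) + ((-5 + 4) - 1*(-79)) = -588*(1 - 6) + (-1 + 79) = -588*(-5) + 78 = -98*(-30) + 78 = 2940 + 78 = 3018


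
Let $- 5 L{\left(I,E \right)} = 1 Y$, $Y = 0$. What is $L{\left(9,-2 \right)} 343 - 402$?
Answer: $-402$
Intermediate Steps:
$L{\left(I,E \right)} = 0$ ($L{\left(I,E \right)} = - \frac{1 \cdot 0}{5} = \left(- \frac{1}{5}\right) 0 = 0$)
$L{\left(9,-2 \right)} 343 - 402 = 0 \cdot 343 - 402 = 0 - 402 = -402$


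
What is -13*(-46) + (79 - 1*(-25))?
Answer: 702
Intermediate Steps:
-13*(-46) + (79 - 1*(-25)) = 598 + (79 + 25) = 598 + 104 = 702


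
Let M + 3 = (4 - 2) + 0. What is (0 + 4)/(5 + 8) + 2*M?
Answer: -22/13 ≈ -1.6923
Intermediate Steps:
M = -1 (M = -3 + ((4 - 2) + 0) = -3 + (2 + 0) = -3 + 2 = -1)
(0 + 4)/(5 + 8) + 2*M = (0 + 4)/(5 + 8) + 2*(-1) = 4/13 - 2 = -22/13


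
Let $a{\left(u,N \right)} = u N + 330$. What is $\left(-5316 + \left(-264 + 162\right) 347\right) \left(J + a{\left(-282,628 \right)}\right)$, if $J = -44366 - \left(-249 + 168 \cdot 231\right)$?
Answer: $10572020610$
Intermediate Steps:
$a{\left(u,N \right)} = 330 + N u$ ($a{\left(u,N \right)} = N u + 330 = 330 + N u$)
$J = -82925$ ($J = -44366 - \left(-249 + 38808\right) = -44366 - 38559 = -82925$)
$\left(-5316 + \left(-264 + 162\right) 347\right) \left(J + a{\left(-282,628 \right)}\right) = \left(-5316 + \left(-264 + 162\right) 347\right) \left(-82925 + \left(330 + 628 \left(-282\right)\right)\right) = \left(-5316 - 35394\right) \left(-82925 + \left(330 - 177096\right)\right) = \left(-5316 - 35394\right) \left(-82925 - 176766\right) = \left(-40710\right) \left(-259691\right) = 10572020610$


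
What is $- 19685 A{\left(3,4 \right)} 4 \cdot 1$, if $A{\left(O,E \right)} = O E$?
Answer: $-944880$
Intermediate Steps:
$A{\left(O,E \right)} = E O$
$- 19685 A{\left(3,4 \right)} 4 \cdot 1 = - 19685 \cdot 4 \cdot 3 \cdot 4 \cdot 1 = - 19685 \cdot 12 \cdot 4 \cdot 1 = - 19685 \cdot 48 \cdot 1 = \left(-19685\right) 48 = -944880$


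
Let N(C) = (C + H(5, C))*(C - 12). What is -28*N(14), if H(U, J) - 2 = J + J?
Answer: -2464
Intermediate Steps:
H(U, J) = 2 + 2*J (H(U, J) = 2 + (J + J) = 2 + 2*J)
N(C) = (-12 + C)*(2 + 3*C) (N(C) = (C + (2 + 2*C))*(C - 12) = (2 + 3*C)*(-12 + C) = (-12 + C)*(2 + 3*C))
-28*N(14) = -28*(-24 - 34*14 + 3*14**2) = -28*(-24 - 476 + 3*196) = -28*(-24 - 476 + 588) = -28*88 = -2464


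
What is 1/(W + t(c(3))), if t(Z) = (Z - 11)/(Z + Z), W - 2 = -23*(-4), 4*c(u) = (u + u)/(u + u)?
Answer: 2/145 ≈ 0.013793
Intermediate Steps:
c(u) = ¼ (c(u) = ((u + u)/(u + u))/4 = ((2*u)/((2*u)))/4 = ((2*u)*(1/(2*u)))/4 = (¼)*1 = ¼)
W = 94 (W = 2 - 23*(-4) = 2 + 92 = 94)
t(Z) = (-11 + Z)/(2*Z) (t(Z) = (-11 + Z)/((2*Z)) = (-11 + Z)*(1/(2*Z)) = (-11 + Z)/(2*Z))
1/(W + t(c(3))) = 1/(94 + (-11 + ¼)/(2*(¼))) = 1/(94 + (½)*4*(-43/4)) = 1/(94 - 43/2) = 1/(145/2) = 2/145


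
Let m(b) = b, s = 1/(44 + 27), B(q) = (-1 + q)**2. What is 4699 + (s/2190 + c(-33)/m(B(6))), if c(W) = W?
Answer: 3652211321/777450 ≈ 4697.7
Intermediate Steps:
s = 1/71 ≈ 0.014085
4699 + (s/2190 + c(-33)/m(B(6))) = 4699 + ((1/71)/2190 - 33/(-1 + 6)**2) = 4699 + ((1/71)*(1/2190) - 33/(5**2)) = 4699 + (1/155490 - 33/25) = 4699 - 1026229/777450 = 3652211321/777450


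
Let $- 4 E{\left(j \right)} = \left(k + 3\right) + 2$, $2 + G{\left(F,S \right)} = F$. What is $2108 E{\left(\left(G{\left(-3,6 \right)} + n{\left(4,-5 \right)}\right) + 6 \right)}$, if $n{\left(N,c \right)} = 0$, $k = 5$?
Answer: $-5270$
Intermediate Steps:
$G{\left(F,S \right)} = -2 + F$
$E{\left(j \right)} = - \frac{5}{2}$ ($E{\left(j \right)} = - \frac{\left(5 + 3\right) + 2}{4} = - \frac{8 + 2}{4} = \left(- \frac{1}{4}\right) 10 = - \frac{5}{2}$)
$2108 E{\left(\left(G{\left(-3,6 \right)} + n{\left(4,-5 \right)}\right) + 6 \right)} = 2108 \left(- \frac{5}{2}\right) = -5270$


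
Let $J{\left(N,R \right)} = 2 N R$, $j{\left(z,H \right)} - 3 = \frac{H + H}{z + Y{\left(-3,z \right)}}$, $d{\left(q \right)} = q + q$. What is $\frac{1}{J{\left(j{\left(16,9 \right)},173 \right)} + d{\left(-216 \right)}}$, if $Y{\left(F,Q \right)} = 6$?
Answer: $\frac{11}{9780} \approx 0.0011247$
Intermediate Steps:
$d{\left(q \right)} = 2 q$
$j{\left(z,H \right)} = 3 + \frac{2 H}{6 + z}$ ($j{\left(z,H \right)} = 3 + \frac{H + H}{z + 6} = 3 + \frac{2 H}{6 + z}$)
$J{\left(N,R \right)} = 2 N R$
$\frac{1}{J{\left(j{\left(16,9 \right)},173 \right)} + d{\left(-216 \right)}} = \frac{1}{2 \frac{18 + 2 \cdot 9 + 3 \cdot 16}{6 + 16} \cdot 173 + 2 \left(-216\right)} = \frac{1}{2 \frac{18 + 18 + 48}{22} \cdot 173 - 432} = \frac{1}{2 \cdot \frac{1}{22} \cdot 84 \cdot 173 - 432} = \frac{1}{2 \cdot \frac{42}{11} \cdot 173 - 432} = \frac{1}{\frac{14532}{11} - 432} = \frac{1}{\frac{9780}{11}} = \frac{11}{9780}$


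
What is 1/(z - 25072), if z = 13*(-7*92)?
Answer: -1/33444 ≈ -2.9901e-5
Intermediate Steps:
z = -8372 (z = 13*(-644) = -8372)
1/(z - 25072) = 1/(-8372 - 25072) = 1/(-33444) = -1/33444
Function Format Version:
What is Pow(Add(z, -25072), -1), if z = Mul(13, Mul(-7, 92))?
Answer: Rational(-1, 33444) ≈ -2.9901e-5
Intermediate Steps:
z = -8372 (z = Mul(13, -644) = -8372)
Pow(Add(z, -25072), -1) = Pow(Add(-8372, -25072), -1) = Pow(-33444, -1) = Rational(-1, 33444)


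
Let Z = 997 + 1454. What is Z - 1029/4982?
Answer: 12209853/4982 ≈ 2450.8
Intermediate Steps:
Z = 2451
Z - 1029/4982 = 2451 - 1029/4982 = 12209853/4982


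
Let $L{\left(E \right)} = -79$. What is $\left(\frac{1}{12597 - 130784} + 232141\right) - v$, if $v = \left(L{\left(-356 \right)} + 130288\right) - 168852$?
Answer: $\frac{32003148607}{118187} \approx 2.7078 \cdot 10^{5}$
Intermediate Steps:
$v = -38643$ ($v = \left(-79 + 130288\right) - 168852 = 130209 - 168852 = -38643$)
$\left(\frac{1}{12597 - 130784} + 232141\right) - v = \left(\frac{1}{12597 - 130784} + 232141\right) - -38643 = \left(\frac{1}{-118187} + 232141\right) + 38643 = \left(- \frac{1}{118187} + 232141\right) + 38643 = \frac{27436048366}{118187} + 38643 = \frac{32003148607}{118187}$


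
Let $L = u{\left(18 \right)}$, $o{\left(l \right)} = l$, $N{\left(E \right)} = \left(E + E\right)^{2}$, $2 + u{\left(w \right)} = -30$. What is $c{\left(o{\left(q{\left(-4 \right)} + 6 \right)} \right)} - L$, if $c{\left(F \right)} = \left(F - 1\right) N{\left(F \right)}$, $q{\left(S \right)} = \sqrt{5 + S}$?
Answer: $1208$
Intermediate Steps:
$u{\left(w \right)} = -32$ ($u{\left(w \right)} = -2 - 30 = -32$)
$N{\left(E \right)} = 4 E^{2}$ ($N{\left(E \right)} = \left(2 E\right)^{2} = 4 E^{2}$)
$L = -32$
$c{\left(F \right)} = 4 F^{2} \left(-1 + F\right)$ ($c{\left(F \right)} = \left(F - 1\right) 4 F^{2} = \left(-1 + F\right) 4 F^{2} = 4 F^{2} \left(-1 + F\right)$)
$c{\left(o{\left(q{\left(-4 \right)} + 6 \right)} \right)} - L = 4 \left(\sqrt{5 - 4} + 6\right)^{2} \left(-1 + \left(\sqrt{5 - 4} + 6\right)\right) - -32 = 4 \left(\sqrt{1} + 6\right)^{2} \left(-1 + \left(\sqrt{1} + 6\right)\right) + 32 = 4 \left(1 + 6\right)^{2} \left(-1 + \left(1 + 6\right)\right) + 32 = 4 \cdot 7^{2} \left(-1 + 7\right) + 32 = 4 \cdot 49 \cdot 6 + 32 = 1176 + 32 = 1208$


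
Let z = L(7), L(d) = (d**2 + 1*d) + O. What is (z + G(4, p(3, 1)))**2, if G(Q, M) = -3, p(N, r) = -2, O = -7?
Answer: 2116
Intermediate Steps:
L(d) = -7 + d + d**2 (L(d) = (d**2 + 1*d) - 7 = (d**2 + d) - 7 = (d + d**2) - 7 = -7 + d + d**2)
z = 49 (z = -7 + 7 + 7**2 = -7 + 7 + 49 = 49)
(z + G(4, p(3, 1)))**2 = (49 - 3)**2 = 46**2 = 2116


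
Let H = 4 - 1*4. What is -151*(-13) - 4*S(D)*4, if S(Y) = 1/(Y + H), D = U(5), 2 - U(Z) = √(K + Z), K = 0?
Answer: 1995 + 16*√5 ≈ 2030.8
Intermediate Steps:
U(Z) = 2 - √Z (U(Z) = 2 - √(0 + Z) = 2 - √Z)
D = 2 - √5 ≈ -0.23607
H = 0 (H = 4 - 4 = 0)
S(Y) = 1/Y (S(Y) = 1/(Y + 0) = 1/Y)
-151*(-13) - 4*S(D)*4 = -151*(-13) - 4/(2 - √5)*4 = 1963 - 16/(2 - √5)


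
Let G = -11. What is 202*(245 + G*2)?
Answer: 45046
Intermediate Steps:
202*(245 + G*2) = 202*(245 - 11*2) = 202*(245 - 22) = 202*223 = 45046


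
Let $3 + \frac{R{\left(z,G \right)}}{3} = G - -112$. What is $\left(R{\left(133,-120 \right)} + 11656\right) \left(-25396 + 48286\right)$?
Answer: $266050470$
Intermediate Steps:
$R{\left(z,G \right)} = 327 + 3 G$ ($R{\left(z,G \right)} = -9 + 3 \left(G - -112\right) = -9 + 3 \left(G + 112\right) = -9 + 3 \left(112 + G\right) = -9 + \left(336 + 3 G\right) = 327 + 3 G$)
$\left(R{\left(133,-120 \right)} + 11656\right) \left(-25396 + 48286\right) = \left(\left(327 + 3 \left(-120\right)\right) + 11656\right) \left(-25396 + 48286\right) = \left(\left(327 - 360\right) + 11656\right) 22890 = \left(-33 + 11656\right) 22890 = 11623 \cdot 22890 = 266050470$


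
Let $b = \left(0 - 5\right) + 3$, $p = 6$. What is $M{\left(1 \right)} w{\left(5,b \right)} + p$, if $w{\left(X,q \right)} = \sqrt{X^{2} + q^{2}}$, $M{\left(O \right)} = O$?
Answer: $6 + \sqrt{29} \approx 11.385$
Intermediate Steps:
$b = -2$ ($b = -5 + 3 = -2$)
$M{\left(1 \right)} w{\left(5,b \right)} + p = 1 \sqrt{5^{2} + \left(-2\right)^{2}} + 6 = 1 \sqrt{25 + 4} + 6 = 1 \sqrt{29} + 6 = \sqrt{29} + 6 = 6 + \sqrt{29}$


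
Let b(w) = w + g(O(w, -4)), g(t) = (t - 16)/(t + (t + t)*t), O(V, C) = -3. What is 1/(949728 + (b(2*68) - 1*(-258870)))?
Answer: 15/18130991 ≈ 8.2731e-7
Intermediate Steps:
g(t) = (-16 + t)/(t + 2*t²) (g(t) = (-16 + t)/(t + (2*t)*t) = (-16 + t)/(t + 2*t²))
b(w) = -19/15 + w (b(w) = w + (-16 - 3)/((-3)*(1 + 2*(-3))) = w - ⅓*(-19)/(1 - 6) = w - ⅓*(-19)/(-5) = w - ⅓*(-⅕)*(-19) = w - 19/15 = -19/15 + w)
1/(949728 + (b(2*68) - 1*(-258870))) = 1/(949728 + ((-19/15 + 2*68) - 1*(-258870))) = 1/(949728 + ((-19/15 + 136) + 258870)) = 1/(949728 + (2021/15 + 258870)) = 1/(949728 + 3885071/15) = 1/(18130991/15) = 15/18130991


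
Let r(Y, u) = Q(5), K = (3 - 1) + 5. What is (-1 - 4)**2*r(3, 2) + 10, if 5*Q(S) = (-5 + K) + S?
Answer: 45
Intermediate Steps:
K = 7 (K = 2 + 5 = 7)
Q(S) = 2/5 + S/5 (Q(S) = ((-5 + 7) + S)/5 = (2 + S)/5 = 2/5 + S/5)
r(Y, u) = 7/5 (r(Y, u) = 2/5 + (1/5)*5 = 2/5 + 1 = 7/5)
(-1 - 4)**2*r(3, 2) + 10 = (-1 - 4)**2*(7/5) + 10 = (-5)**2*(7/5) + 10 = 25*(7/5) + 10 = 35 + 10 = 45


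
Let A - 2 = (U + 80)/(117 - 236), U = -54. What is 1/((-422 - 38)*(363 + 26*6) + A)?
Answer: -119/28409848 ≈ -4.1887e-6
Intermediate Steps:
A = 212/119 (A = 2 + (-54 + 80)/(117 - 236) = 2 + 26/(-119) = 2 + 26*(-1/119) = 2 - 26/119 = 212/119 ≈ 1.7815)
1/((-422 - 38)*(363 + 26*6) + A) = 1/((-422 - 38)*(363 + 26*6) + 212/119) = 1/(-460*(363 + 156) + 212/119) = 1/(-460*519 + 212/119) = 1/(-238740 + 212/119) = 1/(-28409848/119) = -119/28409848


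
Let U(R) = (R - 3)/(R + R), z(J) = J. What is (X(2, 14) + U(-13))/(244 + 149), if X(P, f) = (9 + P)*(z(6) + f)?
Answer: 956/1703 ≈ 0.56136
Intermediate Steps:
X(P, f) = (6 + f)*(9 + P) (X(P, f) = (9 + P)*(6 + f) = (6 + f)*(9 + P))
U(R) = (-3 + R)/(2*R) (U(R) = (-3 + R)/((2*R)) = (-3 + R)*(1/(2*R)) = (-3 + R)/(2*R))
(X(2, 14) + U(-13))/(244 + 149) = ((54 + 6*2 + 9*14 + 2*14) + (1/2)*(-3 - 13)/(-13))/(244 + 149) = ((54 + 12 + 126 + 28) + (1/2)*(-1/13)*(-16))/393 = (220 + 8/13)*(1/393) = (2868/13)*(1/393) = 956/1703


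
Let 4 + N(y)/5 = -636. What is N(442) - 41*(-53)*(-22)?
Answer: -51006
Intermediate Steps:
N(y) = -3200 (N(y) = -20 + 5*(-636) = -20 - 3180 = -3200)
N(442) - 41*(-53)*(-22) = -3200 - 41*(-53)*(-22) = -3200 + 2173*(-22) = -3200 - 47806 = -51006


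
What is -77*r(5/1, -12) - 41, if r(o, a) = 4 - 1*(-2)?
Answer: -503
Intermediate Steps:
r(o, a) = 6 (r(o, a) = 4 + 2 = 6)
-77*r(5/1, -12) - 41 = -77*6 - 41 = -462 - 41 = -503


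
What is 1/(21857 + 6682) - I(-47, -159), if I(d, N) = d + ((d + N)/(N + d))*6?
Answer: 1170100/28539 ≈ 41.000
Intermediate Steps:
I(d, N) = 6 + d (I(d, N) = d + ((N + d)/(N + d))*6 = d + 1*6 = d + 6 = 6 + d)
1/(21857 + 6682) - I(-47, -159) = 1/(21857 + 6682) - (6 - 47) = 1/28539 - 1*(-41) = 1/28539 + 41 = 1170100/28539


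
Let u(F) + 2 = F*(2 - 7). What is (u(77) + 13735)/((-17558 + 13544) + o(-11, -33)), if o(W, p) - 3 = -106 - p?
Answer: -3337/1021 ≈ -3.2684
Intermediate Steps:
u(F) = -2 - 5*F (u(F) = -2 + F*(2 - 7) = -2 + F*(-5) = -2 - 5*F)
o(W, p) = -103 - p (o(W, p) = 3 + (-106 - p) = -103 - p)
(u(77) + 13735)/((-17558 + 13544) + o(-11, -33)) = ((-2 - 5*77) + 13735)/((-17558 + 13544) + (-103 - 1*(-33))) = ((-2 - 385) + 13735)/(-4014 + (-103 + 33)) = (-387 + 13735)/(-4014 - 70) = 13348/(-4084) = 13348*(-1/4084) = -3337/1021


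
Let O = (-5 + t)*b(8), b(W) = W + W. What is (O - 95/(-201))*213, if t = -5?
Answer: -2276615/67 ≈ -33979.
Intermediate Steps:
b(W) = 2*W
O = -160 (O = (-5 - 5)*(2*8) = -10*16 = -160)
(O - 95/(-201))*213 = (-160 - 95/(-201))*213 = (-160 - 95*(-1/201))*213 = (-160 + 95/201)*213 = -32065/201*213 = -2276615/67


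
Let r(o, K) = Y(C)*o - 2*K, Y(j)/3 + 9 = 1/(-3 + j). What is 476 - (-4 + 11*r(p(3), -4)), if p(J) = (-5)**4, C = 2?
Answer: 206642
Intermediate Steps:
p(J) = 625
Y(j) = -27 + 3/(-3 + j)
r(o, K) = -30*o - 2*K (r(o, K) = (3*(28 - 9*2)/(-3 + 2))*o - 2*K = (3*(28 - 18)/(-1))*o - 2*K = (3*(-1)*10)*o - 2*K = -30*o - 2*K)
476 - (-4 + 11*r(p(3), -4)) = 476 - (-4 + 11*(-30*625 - 2*(-4))) = 476 - (-4 + 11*(-18750 + 8)) = 476 - (-4 + 11*(-18742)) = 476 - (-4 - 206162) = 476 - 1*(-206166) = 476 + 206166 = 206642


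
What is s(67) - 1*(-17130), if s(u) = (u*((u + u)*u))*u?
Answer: 40319372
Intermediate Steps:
s(u) = 2*u⁴ (s(u) = (u*((2*u)*u))*u = (u*(2*u²))*u = (2*u³)*u = 2*u⁴)
s(67) - 1*(-17130) = 2*67⁴ - 1*(-17130) = 2*20151121 + 17130 = 40302242 + 17130 = 40319372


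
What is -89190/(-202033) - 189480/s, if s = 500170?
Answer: 632894946/10105084561 ≈ 0.062631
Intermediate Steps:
-89190/(-202033) - 189480/s = -89190/(-202033) - 189480/500170 = -89190*(-1/202033) - 189480*1/500170 = 89190/202033 - 18948/50017 = 632894946/10105084561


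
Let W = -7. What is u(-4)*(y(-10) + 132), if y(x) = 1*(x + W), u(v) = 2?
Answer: 230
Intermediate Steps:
y(x) = -7 + x (y(x) = 1*(x - 7) = 1*(-7 + x) = -7 + x)
u(-4)*(y(-10) + 132) = 2*((-7 - 10) + 132) = 2*(-17 + 132) = 2*115 = 230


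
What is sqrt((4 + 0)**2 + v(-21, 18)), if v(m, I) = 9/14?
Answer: sqrt(3262)/14 ≈ 4.0796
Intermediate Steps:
v(m, I) = 9/14 (v(m, I) = 9*(1/14) = 9/14)
sqrt((4 + 0)**2 + v(-21, 18)) = sqrt((4 + 0)**2 + 9/14) = sqrt(4**2 + 9/14) = sqrt(16 + 9/14) = sqrt(233/14) = sqrt(3262)/14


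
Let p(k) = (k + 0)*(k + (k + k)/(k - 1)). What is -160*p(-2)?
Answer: -640/3 ≈ -213.33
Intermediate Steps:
p(k) = k*(k + 2*k/(-1 + k)) (p(k) = k*(k + (2*k)/(-1 + k)) = k*(k + 2*k/(-1 + k)))
-160*p(-2) = -160*(-2)²*(1 - 2)/(-1 - 2) = -640*(-1)/(-3) = -640*(-1)*(-1)/3 = -160*4/3 = -640/3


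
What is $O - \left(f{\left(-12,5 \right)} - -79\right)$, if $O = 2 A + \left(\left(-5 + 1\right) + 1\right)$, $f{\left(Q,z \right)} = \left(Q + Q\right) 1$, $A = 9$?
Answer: $-40$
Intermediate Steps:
$f{\left(Q,z \right)} = 2 Q$ ($f{\left(Q,z \right)} = 2 Q 1 = 2 Q$)
$O = 15$ ($O = 2 \cdot 9 + \left(\left(-5 + 1\right) + 1\right) = 18 + \left(-4 + 1\right) = 18 - 3 = 15$)
$O - \left(f{\left(-12,5 \right)} - -79\right) = 15 - \left(2 \left(-12\right) - -79\right) = 15 - \left(-24 + 79\right) = 15 - 55 = -40$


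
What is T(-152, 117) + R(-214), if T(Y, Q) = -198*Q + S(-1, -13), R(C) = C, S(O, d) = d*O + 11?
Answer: -23356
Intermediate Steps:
S(O, d) = 11 + O*d (S(O, d) = O*d + 11 = 11 + O*d)
T(Y, Q) = 24 - 198*Q (T(Y, Q) = -198*Q + (11 - 1*(-13)) = -198*Q + (11 + 13) = -198*Q + 24 = 24 - 198*Q)
T(-152, 117) + R(-214) = (24 - 198*117) - 214 = (24 - 23166) - 214 = -23142 - 214 = -23356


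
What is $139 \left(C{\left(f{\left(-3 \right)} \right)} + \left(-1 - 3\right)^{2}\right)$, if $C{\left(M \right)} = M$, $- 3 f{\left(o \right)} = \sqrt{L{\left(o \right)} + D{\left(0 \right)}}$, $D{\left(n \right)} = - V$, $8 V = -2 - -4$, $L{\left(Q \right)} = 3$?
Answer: $2224 - \frac{139 \sqrt{11}}{6} \approx 2147.2$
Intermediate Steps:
$V = \frac{1}{4}$ ($V = \frac{-2 - -4}{8} = \frac{-2 + 4}{8} = \frac{1}{8} \cdot 2 = \frac{1}{4} \approx 0.25$)
$D{\left(n \right)} = - \frac{1}{4}$ ($D{\left(n \right)} = \left(-1\right) \frac{1}{4} = - \frac{1}{4}$)
$f{\left(o \right)} = - \frac{\sqrt{11}}{6}$ ($f{\left(o \right)} = - \frac{\sqrt{3 - \frac{1}{4}}}{3} = - \frac{\sqrt{\frac{11}{4}}}{3} = - \frac{\frac{1}{2} \sqrt{11}}{3} = - \frac{\sqrt{11}}{6}$)
$139 \left(C{\left(f{\left(-3 \right)} \right)} + \left(-1 - 3\right)^{2}\right) = 139 \left(- \frac{\sqrt{11}}{6} + \left(-1 - 3\right)^{2}\right) = 139 \left(- \frac{\sqrt{11}}{6} + \left(-4\right)^{2}\right) = 139 \left(- \frac{\sqrt{11}}{6} + 16\right) = 139 \left(16 - \frac{\sqrt{11}}{6}\right) = 2224 - \frac{139 \sqrt{11}}{6}$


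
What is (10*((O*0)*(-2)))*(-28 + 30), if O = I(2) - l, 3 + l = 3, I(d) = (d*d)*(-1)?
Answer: 0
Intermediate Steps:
I(d) = -d² (I(d) = d²*(-1) = -d²)
l = 0 (l = -3 + 3 = 0)
O = -4 (O = -1*2² - 1*0 = -1*4 + 0 = -4 + 0 = -4)
(10*((O*0)*(-2)))*(-28 + 30) = (10*(-4*0*(-2)))*(-28 + 30) = (10*(0*(-2)))*2 = (10*0)*2 = 0*2 = 0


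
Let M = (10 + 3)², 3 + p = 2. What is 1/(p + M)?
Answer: 1/168 ≈ 0.0059524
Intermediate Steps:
p = -1 (p = -3 + 2 = -1)
M = 169 (M = 13² = 169)
1/(p + M) = 1/(-1 + 169) = 1/168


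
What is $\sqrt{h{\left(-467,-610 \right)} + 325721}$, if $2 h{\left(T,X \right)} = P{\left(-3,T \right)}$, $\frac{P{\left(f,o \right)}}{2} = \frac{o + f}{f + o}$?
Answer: $\sqrt{325722} \approx 570.72$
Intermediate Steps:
$P{\left(f,o \right)} = 2$ ($P{\left(f,o \right)} = 2 \frac{o + f}{f + o} = 2 \frac{f + o}{f + o} = 2 \cdot 1 = 2$)
$h{\left(T,X \right)} = 1$ ($h{\left(T,X \right)} = \frac{1}{2} \cdot 2 = 1$)
$\sqrt{h{\left(-467,-610 \right)} + 325721} = \sqrt{1 + 325721} = \sqrt{325722}$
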